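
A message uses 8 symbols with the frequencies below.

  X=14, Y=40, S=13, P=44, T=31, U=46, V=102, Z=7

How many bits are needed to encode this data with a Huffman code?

Build the Huffman tree bottom-up:
Z(7) + S(13) → 20
X(14) + 20 → 34
T(31) + 34 → 65
Y(40) + P(44) → 84
U(46) + 65 → 111
84 + V(102) → 186
111 + 186 → 297
Total encoded bits = sum of merged weights = 20 + 34 + 65 + 84 + 111 + 186 + 297 = 797.

797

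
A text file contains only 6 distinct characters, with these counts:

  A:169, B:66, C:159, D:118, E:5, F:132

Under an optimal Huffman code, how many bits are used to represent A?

2

Build the tree from the bottom:
combine E(5), B(66) → 71
combine 71, D(118) → 189
combine F(132), C(159) → 291
combine A(169), 189 → 358
combine 291, 358 → 649
A's leaf is at depth 2, giving a 2-bit codeword.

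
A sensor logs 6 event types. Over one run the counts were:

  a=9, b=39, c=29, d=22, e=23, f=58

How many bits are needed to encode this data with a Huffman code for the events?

Build the Huffman tree bottom-up:
a(9) + d(22) → 31
e(23) + c(29) → 52
31 + b(39) → 70
52 + f(58) → 110
70 + 110 → 180
The encoded length is the sum of every internal node's weight: 31 + 52 + 70 + 110 + 180 = 443 bits.

443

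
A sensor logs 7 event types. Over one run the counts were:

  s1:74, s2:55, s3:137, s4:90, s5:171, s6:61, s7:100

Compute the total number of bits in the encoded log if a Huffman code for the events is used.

Merge the two smallest weights repeatedly:
s2(55) + s6(61) → 116
s1(74) + s4(90) → 164
s7(100) + 116 → 216
s3(137) + 164 → 301
s5(171) + 216 → 387
301 + 387 → 688
Total encoded bits = sum of merged weights = 116 + 164 + 216 + 301 + 387 + 688 = 1872.

1872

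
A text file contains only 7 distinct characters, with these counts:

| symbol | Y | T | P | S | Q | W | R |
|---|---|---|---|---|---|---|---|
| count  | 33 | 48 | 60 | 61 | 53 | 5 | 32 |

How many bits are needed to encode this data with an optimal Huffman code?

Greedily combine the two least-frequent nodes:
W(5) + R(32) → 37
Y(33) + 37 → 70
T(48) + Q(53) → 101
P(60) + S(61) → 121
70 + 101 → 171
121 + 171 → 292
Each symbol's bit-cost is frequency × depth; summing gives 792 bits (equivalently 37 + 70 + 101 + 121 + 171 + 292).

792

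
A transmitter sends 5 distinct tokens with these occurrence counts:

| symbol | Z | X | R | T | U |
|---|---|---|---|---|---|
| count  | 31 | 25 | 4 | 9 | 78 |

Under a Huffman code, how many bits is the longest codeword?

Merge the two lowest-weight nodes at each step:
merge R(4) and T(9): 13
merge 13 and X(25): 38
merge Z(31) and 38: 69
merge 69 and U(78): 147
Maximum depth reached is 4.

4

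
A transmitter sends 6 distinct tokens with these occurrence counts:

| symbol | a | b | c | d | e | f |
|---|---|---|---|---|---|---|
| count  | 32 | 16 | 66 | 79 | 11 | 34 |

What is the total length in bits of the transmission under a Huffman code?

562

Merge the two smallest weights repeatedly:
merge e(11) and b(16): 27
merge 27 and a(32): 59
merge f(34) and 59: 93
merge c(66) and d(79): 145
merge 93 and 145: 238
The encoded length is the sum of every internal node's weight: 27 + 59 + 93 + 145 + 238 = 562 bits.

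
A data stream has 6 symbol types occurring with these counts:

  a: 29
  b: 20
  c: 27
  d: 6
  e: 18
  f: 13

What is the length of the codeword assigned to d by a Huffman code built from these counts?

Repeatedly merge the two smallest:
merge d(6) and f(13): 19
merge e(18) and 19: 37
merge b(20) and c(27): 47
merge a(29) and 37: 66
merge 47 and 66: 113
d sits 4 levels below the root, so its codeword is 4 bits.

4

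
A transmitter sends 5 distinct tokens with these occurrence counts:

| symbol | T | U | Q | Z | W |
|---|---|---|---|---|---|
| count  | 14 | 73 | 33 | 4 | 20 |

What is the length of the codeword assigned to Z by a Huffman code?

4

Repeatedly merge the two smallest:
combine Z(4), T(14) → 18
combine 18, W(20) → 38
combine Q(33), 38 → 71
combine 71, U(73) → 144
Z's leaf is at depth 4, giving a 4-bit codeword.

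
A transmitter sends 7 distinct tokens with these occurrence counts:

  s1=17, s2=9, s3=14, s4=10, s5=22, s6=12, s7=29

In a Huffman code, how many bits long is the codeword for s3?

3

Repeatedly merge the two smallest:
s2(9) + s4(10) → 19
s6(12) + s3(14) → 26
s1(17) + 19 → 36
s5(22) + 26 → 48
s7(29) + 36 → 65
48 + 65 → 113
s3's leaf is at depth 3, giving a 3-bit codeword.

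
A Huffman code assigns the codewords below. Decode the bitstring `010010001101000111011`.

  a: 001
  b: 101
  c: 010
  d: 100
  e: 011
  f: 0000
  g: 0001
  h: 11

ccabghe

Read left to right; each codeword is recognised as soon as it completes (prefix code):
  010→c | 010→c | 001→a | 101→b | 0001→g | 11→h | 011→e
Decoded message: ccabghe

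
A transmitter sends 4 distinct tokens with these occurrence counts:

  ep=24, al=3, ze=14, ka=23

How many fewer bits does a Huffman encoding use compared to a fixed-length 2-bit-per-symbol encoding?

7

Fixed-length: 2 bits × 64 symbols = 128 bits.
Huffman merges:
al(3) + ze(14) → 17
17 + ka(23) → 40
ep(24) + 40 → 64
Huffman total = 17 + 40 + 64 = 121 bits.
Saving = 128 − 121 = 7 bits.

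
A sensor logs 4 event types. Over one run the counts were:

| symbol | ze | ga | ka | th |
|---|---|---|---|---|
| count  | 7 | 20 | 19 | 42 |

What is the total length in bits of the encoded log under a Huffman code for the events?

160

Greedily combine the two least-frequent nodes:
merge ze(7) and ka(19): 26
merge ga(20) and 26: 46
merge th(42) and 46: 88
The encoded length is the sum of every internal node's weight: 26 + 46 + 88 = 160 bits.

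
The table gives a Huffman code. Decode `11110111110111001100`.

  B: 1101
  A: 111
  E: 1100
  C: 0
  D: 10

Read left to right; each codeword is recognised as soon as it completes (prefix code):
  111→A | 10→D | 111→A | 1101→B | 1100→E | 1100→E
Decoded message: ADABEE

ADABEE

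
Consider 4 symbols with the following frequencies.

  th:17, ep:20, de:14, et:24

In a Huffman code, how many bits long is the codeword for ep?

Huffman merges, smallest pair first:
combine de(14), th(17) → 31
combine ep(20), et(24) → 44
combine 31, 44 → 75
The subtree containing ep is merged 2 times, so code length = 2.

2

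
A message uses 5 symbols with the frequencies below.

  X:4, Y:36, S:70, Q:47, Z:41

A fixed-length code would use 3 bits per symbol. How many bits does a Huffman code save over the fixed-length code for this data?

158

Fixed-length: 3 bits × 198 symbols = 594 bits.
Huffman merges:
merge X(4) and Y(36): 40
merge 40 and Z(41): 81
merge Q(47) and S(70): 117
merge 81 and 117: 198
Huffman total = 40 + 81 + 117 + 198 = 436 bits.
Saving = 594 − 436 = 158 bits.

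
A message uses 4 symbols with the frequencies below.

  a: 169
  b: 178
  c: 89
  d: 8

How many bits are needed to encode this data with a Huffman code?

Merge the two smallest weights repeatedly:
d(8) + c(89) → 97
97 + a(169) → 266
b(178) + 266 → 444
Total encoded bits = sum of merged weights = 97 + 266 + 444 = 807.

807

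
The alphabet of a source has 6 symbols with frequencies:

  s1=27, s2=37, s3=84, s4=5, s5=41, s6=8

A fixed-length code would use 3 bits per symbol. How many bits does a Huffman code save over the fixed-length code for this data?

Fixed-length: 3 bits × 202 symbols = 606 bits.
Huffman merges:
merge s4(5) and s6(8): 13
merge 13 and s1(27): 40
merge s2(37) and 40: 77
merge s5(41) and 77: 118
merge s3(84) and 118: 202
Huffman total = 13 + 40 + 77 + 118 + 202 = 450 bits.
Saving = 606 − 450 = 156 bits.

156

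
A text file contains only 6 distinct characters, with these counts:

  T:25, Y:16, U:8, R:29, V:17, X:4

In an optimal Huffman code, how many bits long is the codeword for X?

Build the tree from the bottom:
merge X(4) and U(8): 12
merge 12 and Y(16): 28
merge V(17) and T(25): 42
merge 28 and R(29): 57
merge 42 and 57: 99
X sits 4 levels below the root, so its codeword is 4 bits.

4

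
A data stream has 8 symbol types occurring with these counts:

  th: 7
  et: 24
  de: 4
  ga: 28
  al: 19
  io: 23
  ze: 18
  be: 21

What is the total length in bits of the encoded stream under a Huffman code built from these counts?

Greedily combine the two least-frequent nodes:
merge de(4) and th(7): 11
merge 11 and ze(18): 29
merge al(19) and be(21): 40
merge io(23) and et(24): 47
merge ga(28) and 29: 57
merge 40 and 47: 87
merge 57 and 87: 144
Total encoded bits = sum of merged weights = 11 + 29 + 40 + 47 + 57 + 87 + 144 = 415.

415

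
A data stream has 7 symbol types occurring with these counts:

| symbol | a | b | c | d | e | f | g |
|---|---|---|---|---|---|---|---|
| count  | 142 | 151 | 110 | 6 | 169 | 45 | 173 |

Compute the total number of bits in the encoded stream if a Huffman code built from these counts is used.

2097

Merge the two smallest weights repeatedly:
d(6) + f(45) → 51
51 + c(110) → 161
a(142) + b(151) → 293
161 + e(169) → 330
g(173) + 293 → 466
330 + 466 → 796
The encoded length is the sum of every internal node's weight: 51 + 161 + 293 + 330 + 466 + 796 = 2097 bits.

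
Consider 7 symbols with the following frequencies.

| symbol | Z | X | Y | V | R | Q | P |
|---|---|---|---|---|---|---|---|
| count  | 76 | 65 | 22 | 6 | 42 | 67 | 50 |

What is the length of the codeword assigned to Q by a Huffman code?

2

Build the tree from the bottom:
V(6) + Y(22) → 28
28 + R(42) → 70
P(50) + X(65) → 115
Q(67) + 70 → 137
Z(76) + 115 → 191
137 + 191 → 328
Q's leaf is at depth 2, giving a 2-bit codeword.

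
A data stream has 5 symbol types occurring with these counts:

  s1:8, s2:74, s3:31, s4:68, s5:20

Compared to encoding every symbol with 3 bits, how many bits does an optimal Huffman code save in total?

188

Fixed-length: 3 bits × 201 symbols = 603 bits.
Huffman merges:
s1(8) + s5(20) → 28
28 + s3(31) → 59
59 + s4(68) → 127
s2(74) + 127 → 201
Huffman total = 28 + 59 + 127 + 201 = 415 bits.
Saving = 603 − 415 = 188 bits.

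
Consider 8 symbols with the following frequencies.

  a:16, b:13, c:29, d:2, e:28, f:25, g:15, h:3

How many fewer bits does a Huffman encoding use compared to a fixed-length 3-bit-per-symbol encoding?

34

Fixed-length: 3 bits × 131 symbols = 393 bits.
Huffman merges:
combine d(2), h(3) → 5
combine 5, b(13) → 18
combine g(15), a(16) → 31
combine 18, f(25) → 43
combine e(28), c(29) → 57
combine 31, 43 → 74
combine 57, 74 → 131
Huffman total = 5 + 18 + 31 + 43 + 57 + 74 + 131 = 359 bits.
Saving = 393 − 359 = 34 bits.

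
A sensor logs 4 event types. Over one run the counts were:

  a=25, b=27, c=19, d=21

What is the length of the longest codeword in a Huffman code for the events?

Merge the two lowest-weight nodes at each step:
c(19) + d(21) → 40
a(25) + b(27) → 52
40 + 52 → 92
Maximum depth reached is 2.

2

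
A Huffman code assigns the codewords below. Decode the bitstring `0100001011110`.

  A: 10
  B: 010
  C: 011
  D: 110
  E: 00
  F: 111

Read left to right; each codeword is recognised as soon as it completes (prefix code):
  010→B | 00→E | 010→B | 111→F | 10→A
Decoded message: BEBFA

BEBFA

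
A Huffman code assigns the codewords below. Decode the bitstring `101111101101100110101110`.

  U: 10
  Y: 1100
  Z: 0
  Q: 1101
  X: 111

Read left to right; each codeword is recognised as soon as it completes (prefix code):
  10→U | 111→X | 1101→Q | 10→U | 1100→Y | 1101→Q | 0→Z | 111→X | 0→Z
Decoded message: UXQUYQZXZ

UXQUYQZXZ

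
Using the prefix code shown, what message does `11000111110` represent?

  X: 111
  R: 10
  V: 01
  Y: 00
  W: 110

WYXW

Read left to right; each codeword is recognised as soon as it completes (prefix code):
  110→W | 00→Y | 111→X | 110→W
Decoded message: WYXW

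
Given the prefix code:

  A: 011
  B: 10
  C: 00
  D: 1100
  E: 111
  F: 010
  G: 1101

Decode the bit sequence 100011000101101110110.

BCDFGGB

Read left to right; each codeword is recognised as soon as it completes (prefix code):
  10→B | 00→C | 1100→D | 010→F | 1101→G | 1101→G | 10→B
Decoded message: BCDFGGB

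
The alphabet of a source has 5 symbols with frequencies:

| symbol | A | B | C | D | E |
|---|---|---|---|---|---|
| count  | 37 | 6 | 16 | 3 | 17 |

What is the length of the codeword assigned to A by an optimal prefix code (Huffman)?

Huffman merges, smallest pair first:
combine D(3), B(6) → 9
combine 9, C(16) → 25
combine E(17), 25 → 42
combine A(37), 42 → 79
A sits one level below the root: a 1-bit codeword.

1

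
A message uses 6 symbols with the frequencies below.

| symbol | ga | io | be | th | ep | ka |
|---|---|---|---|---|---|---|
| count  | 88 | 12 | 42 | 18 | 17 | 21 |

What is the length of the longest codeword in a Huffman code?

Merge the two lowest-weight nodes at each step:
combine io(12), ep(17) → 29
combine th(18), ka(21) → 39
combine 29, 39 → 68
combine be(42), 68 → 110
combine ga(88), 110 → 198
The rarest symbols sit at the bottom; the longest codeword is 4 bits.

4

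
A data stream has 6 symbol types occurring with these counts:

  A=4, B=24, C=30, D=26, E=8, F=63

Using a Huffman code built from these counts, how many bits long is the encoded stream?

Build the Huffman tree bottom-up:
merge A(4) and E(8): 12
merge 12 and B(24): 36
merge D(26) and C(30): 56
merge 36 and 56: 92
merge F(63) and 92: 155
The encoded length is the sum of every internal node's weight: 12 + 36 + 56 + 92 + 155 = 351 bits.

351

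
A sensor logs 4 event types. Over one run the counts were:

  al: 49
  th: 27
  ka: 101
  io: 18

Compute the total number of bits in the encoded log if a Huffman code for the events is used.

Build the Huffman tree bottom-up:
merge io(18) and th(27): 45
merge 45 and al(49): 94
merge 94 and ka(101): 195
Total encoded bits = sum of merged weights = 45 + 94 + 195 = 334.

334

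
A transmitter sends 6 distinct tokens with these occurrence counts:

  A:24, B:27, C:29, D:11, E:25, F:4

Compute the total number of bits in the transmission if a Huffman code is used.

294

Greedily combine the two least-frequent nodes:
F(4) + D(11) → 15
15 + A(24) → 39
E(25) + B(27) → 52
C(29) + 39 → 68
52 + 68 → 120
Total encoded bits = sum of merged weights = 15 + 39 + 52 + 68 + 120 = 294.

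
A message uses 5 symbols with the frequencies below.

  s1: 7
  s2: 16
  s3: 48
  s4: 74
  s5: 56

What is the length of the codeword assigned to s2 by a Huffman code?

4

Huffman merges, smallest pair first:
s1(7) + s2(16) → 23
23 + s3(48) → 71
s5(56) + 71 → 127
s4(74) + 127 → 201
s2 sits 4 levels below the root, so its codeword is 4 bits.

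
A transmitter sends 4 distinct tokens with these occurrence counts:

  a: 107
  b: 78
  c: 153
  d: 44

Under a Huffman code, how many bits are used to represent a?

2

Huffman merges, smallest pair first:
d(44) + b(78) → 122
a(107) + 122 → 229
c(153) + 229 → 382
a's leaf is at depth 2, giving a 2-bit codeword.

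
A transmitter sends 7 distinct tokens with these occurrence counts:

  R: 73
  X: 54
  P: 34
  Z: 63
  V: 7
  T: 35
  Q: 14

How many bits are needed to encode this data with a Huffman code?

Merge the two smallest weights repeatedly:
combine V(7), Q(14) → 21
combine 21, P(34) → 55
combine T(35), X(54) → 89
combine 55, Z(63) → 118
combine R(73), 89 → 162
combine 118, 162 → 280
Each symbol's bit-cost is frequency × depth; summing gives 725 bits (equivalently 21 + 55 + 89 + 118 + 162 + 280).

725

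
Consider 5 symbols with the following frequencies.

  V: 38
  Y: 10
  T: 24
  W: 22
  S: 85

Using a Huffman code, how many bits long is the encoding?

Greedily combine the two least-frequent nodes:
merge Y(10) and W(22): 32
merge T(24) and 32: 56
merge V(38) and 56: 94
merge S(85) and 94: 179
Total encoded bits = sum of merged weights = 32 + 56 + 94 + 179 = 361.

361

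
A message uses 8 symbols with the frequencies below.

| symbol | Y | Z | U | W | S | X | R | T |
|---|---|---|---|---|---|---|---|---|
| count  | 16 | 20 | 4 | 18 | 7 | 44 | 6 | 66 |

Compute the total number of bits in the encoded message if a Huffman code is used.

460

Greedily combine the two least-frequent nodes:
U(4) + R(6) → 10
S(7) + 10 → 17
Y(16) + 17 → 33
W(18) + Z(20) → 38
33 + 38 → 71
X(44) + T(66) → 110
71 + 110 → 181
The encoded length is the sum of every internal node's weight: 10 + 17 + 33 + 38 + 71 + 110 + 181 = 460 bits.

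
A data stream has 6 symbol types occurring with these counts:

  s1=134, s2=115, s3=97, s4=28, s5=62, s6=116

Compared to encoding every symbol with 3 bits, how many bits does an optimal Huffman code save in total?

Fixed-length: 3 bits × 552 symbols = 1656 bits.
Huffman merges:
s4(28) + s5(62) → 90
90 + s3(97) → 187
s2(115) + s6(116) → 231
s1(134) + 187 → 321
231 + 321 → 552
Huffman total = 90 + 187 + 231 + 321 + 552 = 1381 bits.
Saving = 1656 − 1381 = 275 bits.

275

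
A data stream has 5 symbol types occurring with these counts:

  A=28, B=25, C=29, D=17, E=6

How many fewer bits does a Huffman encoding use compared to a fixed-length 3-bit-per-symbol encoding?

82

Fixed-length: 3 bits × 105 symbols = 315 bits.
Huffman merges:
merge E(6) and D(17): 23
merge 23 and B(25): 48
merge A(28) and C(29): 57
merge 48 and 57: 105
Huffman total = 23 + 48 + 57 + 105 = 233 bits.
Saving = 315 − 233 = 82 bits.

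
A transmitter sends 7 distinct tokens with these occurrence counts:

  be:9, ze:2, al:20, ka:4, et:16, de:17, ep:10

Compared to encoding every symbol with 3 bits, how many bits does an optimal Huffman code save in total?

32

Fixed-length: 3 bits × 78 symbols = 234 bits.
Huffman merges:
merge ze(2) and ka(4): 6
merge 6 and be(9): 15
merge ep(10) and 15: 25
merge et(16) and de(17): 33
merge al(20) and 25: 45
merge 33 and 45: 78
Huffman total = 6 + 15 + 25 + 33 + 45 + 78 = 202 bits.
Saving = 234 − 202 = 32 bits.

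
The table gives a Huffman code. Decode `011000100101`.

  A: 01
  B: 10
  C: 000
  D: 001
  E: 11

Read left to right; each codeword is recognised as soon as it completes (prefix code):
  01→A | 10→B | 001→D | 001→D | 01→A
Decoded message: ABDDA

ABDDA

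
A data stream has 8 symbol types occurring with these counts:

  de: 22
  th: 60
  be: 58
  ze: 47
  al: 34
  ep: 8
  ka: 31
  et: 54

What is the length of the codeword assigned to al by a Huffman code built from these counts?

3

Repeatedly merge the two smallest:
ep(8) + de(22) → 30
30 + ka(31) → 61
al(34) + ze(47) → 81
et(54) + be(58) → 112
th(60) + 61 → 121
81 + 112 → 193
121 + 193 → 314
The subtree containing al is merged 3 times, so code length = 3.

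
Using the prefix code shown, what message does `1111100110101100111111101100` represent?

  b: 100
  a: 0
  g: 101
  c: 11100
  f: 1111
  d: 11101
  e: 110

fbegbfdb

Read left to right; each codeword is recognised as soon as it completes (prefix code):
  1111→f | 100→b | 110→e | 101→g | 100→b | 1111→f | 11101→d | 100→b
Decoded message: fbegbfdb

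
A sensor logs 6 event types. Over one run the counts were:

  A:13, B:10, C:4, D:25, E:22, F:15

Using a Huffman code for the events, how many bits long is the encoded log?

219

Merge the two smallest weights repeatedly:
combine C(4), B(10) → 14
combine A(13), 14 → 27
combine F(15), E(22) → 37
combine D(25), 27 → 52
combine 37, 52 → 89
The encoded length is the sum of every internal node's weight: 14 + 27 + 37 + 52 + 89 = 219 bits.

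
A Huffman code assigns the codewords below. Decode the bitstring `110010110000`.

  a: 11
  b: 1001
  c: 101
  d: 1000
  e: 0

Read left to right; each codeword is recognised as soon as it completes (prefix code):
  11→a | 0→e | 0→e | 101→c | 1000→d | 0→e
Decoded message: aeecde

aeecde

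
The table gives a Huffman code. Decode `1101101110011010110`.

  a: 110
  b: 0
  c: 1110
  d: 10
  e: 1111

Read left to right; each codeword is recognised as soon as it completes (prefix code):
  110→a | 110→a | 1110→c | 0→b | 110→a | 10→d | 110→a
Decoded message: aacbada

aacbada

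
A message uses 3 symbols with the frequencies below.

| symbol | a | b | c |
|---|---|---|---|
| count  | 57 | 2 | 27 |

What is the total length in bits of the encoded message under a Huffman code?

115

Merge the two smallest weights repeatedly:
combine b(2), c(27) → 29
combine 29, a(57) → 86
Each symbol's bit-cost is frequency × depth; summing gives 115 bits (equivalently 29 + 86).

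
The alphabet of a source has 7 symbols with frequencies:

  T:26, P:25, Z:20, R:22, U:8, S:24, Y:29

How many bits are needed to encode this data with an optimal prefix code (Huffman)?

Merge the two smallest weights repeatedly:
merge U(8) and Z(20): 28
merge R(22) and S(24): 46
merge P(25) and T(26): 51
merge 28 and Y(29): 57
merge 46 and 51: 97
merge 57 and 97: 154
Total encoded bits = sum of merged weights = 28 + 46 + 51 + 57 + 97 + 154 = 433.

433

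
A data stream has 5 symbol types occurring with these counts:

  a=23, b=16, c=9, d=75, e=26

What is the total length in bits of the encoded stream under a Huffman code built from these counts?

296

Build the Huffman tree bottom-up:
c(9) + b(16) → 25
a(23) + 25 → 48
e(26) + 48 → 74
74 + d(75) → 149
Total encoded bits = sum of merged weights = 25 + 48 + 74 + 149 = 296.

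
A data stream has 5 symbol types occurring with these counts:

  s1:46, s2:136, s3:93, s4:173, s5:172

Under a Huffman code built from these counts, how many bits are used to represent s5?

2

Repeatedly merge the two smallest:
combine s1(46), s3(93) → 139
combine s2(136), 139 → 275
combine s5(172), s4(173) → 345
combine 275, 345 → 620
The subtree containing s5 is merged 2 times, so code length = 2.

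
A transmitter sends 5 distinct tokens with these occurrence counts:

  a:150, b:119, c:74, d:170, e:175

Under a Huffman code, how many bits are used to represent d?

Build the tree from the bottom:
merge c(74) and b(119): 193
merge a(150) and d(170): 320
merge e(175) and 193: 368
merge 320 and 368: 688
d's leaf is at depth 2, giving a 2-bit codeword.

2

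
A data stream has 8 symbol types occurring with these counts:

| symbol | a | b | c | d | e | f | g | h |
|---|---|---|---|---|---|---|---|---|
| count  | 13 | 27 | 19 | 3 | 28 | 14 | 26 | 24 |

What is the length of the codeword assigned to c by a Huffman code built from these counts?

3

Huffman merges, smallest pair first:
combine d(3), a(13) → 16
combine f(14), 16 → 30
combine c(19), h(24) → 43
combine g(26), b(27) → 53
combine e(28), 30 → 58
combine 43, 53 → 96
combine 58, 96 → 154
c sits 3 levels below the root, so its codeword is 3 bits.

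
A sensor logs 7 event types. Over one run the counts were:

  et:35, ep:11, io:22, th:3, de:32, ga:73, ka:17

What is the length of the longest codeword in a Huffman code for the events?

5

Merge the two lowest-weight nodes at each step:
combine th(3), ep(11) → 14
combine 14, ka(17) → 31
combine io(22), 31 → 53
combine de(32), et(35) → 67
combine 53, 67 → 120
combine ga(73), 120 → 193
Maximum depth reached is 5.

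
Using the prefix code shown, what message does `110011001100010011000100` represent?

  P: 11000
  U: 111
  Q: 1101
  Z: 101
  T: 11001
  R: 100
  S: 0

TRPRPR

Read left to right; each codeword is recognised as soon as it completes (prefix code):
  11001→T | 100→R | 11000→P | 100→R | 11000→P | 100→R
Decoded message: TRPRPR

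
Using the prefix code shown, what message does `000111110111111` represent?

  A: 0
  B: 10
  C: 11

AAACCBCCC

Read left to right; each codeword is recognised as soon as it completes (prefix code):
  0→A | 0→A | 0→A | 11→C | 11→C | 10→B | 11→C | 11→C | 11→C
Decoded message: AAACCBCCC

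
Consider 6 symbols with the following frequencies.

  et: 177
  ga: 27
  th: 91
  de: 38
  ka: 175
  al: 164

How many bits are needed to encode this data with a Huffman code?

Build the Huffman tree bottom-up:
ga(27) + de(38) → 65
65 + th(91) → 156
156 + al(164) → 320
ka(175) + et(177) → 352
320 + 352 → 672
The encoded length is the sum of every internal node's weight: 65 + 156 + 320 + 352 + 672 = 1565 bits.

1565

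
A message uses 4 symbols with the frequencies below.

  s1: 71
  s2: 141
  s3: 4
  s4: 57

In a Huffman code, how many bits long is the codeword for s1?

Huffman merges, smallest pair first:
combine s3(4), s4(57) → 61
combine 61, s1(71) → 132
combine 132, s2(141) → 273
s1 sits 2 levels below the root, so its codeword is 2 bits.

2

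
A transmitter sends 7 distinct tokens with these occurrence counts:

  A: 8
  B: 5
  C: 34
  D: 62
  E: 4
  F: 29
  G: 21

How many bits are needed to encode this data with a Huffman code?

Greedily combine the two least-frequent nodes:
combine E(4), B(5) → 9
combine A(8), 9 → 17
combine 17, G(21) → 38
combine F(29), C(34) → 63
combine 38, D(62) → 100
combine 63, 100 → 163
Total encoded bits = sum of merged weights = 9 + 17 + 38 + 63 + 100 + 163 = 390.

390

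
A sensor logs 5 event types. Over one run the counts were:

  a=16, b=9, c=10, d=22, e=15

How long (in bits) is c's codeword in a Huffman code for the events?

Build the tree from the bottom:
b(9) + c(10) → 19
e(15) + a(16) → 31
19 + d(22) → 41
31 + 41 → 72
c's leaf is at depth 3, giving a 3-bit codeword.

3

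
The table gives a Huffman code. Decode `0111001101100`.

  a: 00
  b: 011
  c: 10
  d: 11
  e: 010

bcbba

Read left to right; each codeword is recognised as soon as it completes (prefix code):
  011→b | 10→c | 011→b | 011→b | 00→a
Decoded message: bcbba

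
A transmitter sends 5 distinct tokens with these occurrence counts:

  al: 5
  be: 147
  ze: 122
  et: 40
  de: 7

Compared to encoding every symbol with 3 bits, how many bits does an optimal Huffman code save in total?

Fixed-length: 3 bits × 321 symbols = 963 bits.
Huffman merges:
merge al(5) and de(7): 12
merge 12 and et(40): 52
merge 52 and ze(122): 174
merge be(147) and 174: 321
Huffman total = 12 + 52 + 174 + 321 = 559 bits.
Saving = 963 − 559 = 404 bits.

404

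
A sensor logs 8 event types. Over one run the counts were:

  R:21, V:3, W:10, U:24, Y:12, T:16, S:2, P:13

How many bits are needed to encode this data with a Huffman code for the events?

278

Greedily combine the two least-frequent nodes:
merge S(2) and V(3): 5
merge 5 and W(10): 15
merge Y(12) and P(13): 25
merge 15 and T(16): 31
merge R(21) and U(24): 45
merge 25 and 31: 56
merge 45 and 56: 101
Total encoded bits = sum of merged weights = 5 + 15 + 25 + 31 + 45 + 56 + 101 = 278.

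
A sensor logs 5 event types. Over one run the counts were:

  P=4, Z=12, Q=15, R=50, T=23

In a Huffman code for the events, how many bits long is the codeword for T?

Repeatedly merge the two smallest:
merge P(4) and Z(12): 16
merge Q(15) and 16: 31
merge T(23) and 31: 54
merge R(50) and 54: 104
The subtree containing T is merged 2 times, so code length = 2.

2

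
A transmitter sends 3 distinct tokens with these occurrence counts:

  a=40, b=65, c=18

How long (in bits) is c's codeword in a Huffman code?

2

Repeatedly merge the two smallest:
combine c(18), a(40) → 58
combine 58, b(65) → 123
c sits 2 levels below the root, so its codeword is 2 bits.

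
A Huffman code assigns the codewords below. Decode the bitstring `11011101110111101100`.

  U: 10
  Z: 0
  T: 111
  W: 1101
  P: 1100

WWWTZP

Read left to right; each codeword is recognised as soon as it completes (prefix code):
  1101→W | 1101→W | 1101→W | 111→T | 0→Z | 1100→P
Decoded message: WWWTZP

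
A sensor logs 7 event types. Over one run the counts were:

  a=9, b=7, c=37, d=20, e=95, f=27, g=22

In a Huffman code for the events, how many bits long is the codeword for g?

Repeatedly merge the two smallest:
b(7) + a(9) → 16
16 + d(20) → 36
g(22) + f(27) → 49
36 + c(37) → 73
49 + 73 → 122
e(95) + 122 → 217
g sits 3 levels below the root, so its codeword is 3 bits.

3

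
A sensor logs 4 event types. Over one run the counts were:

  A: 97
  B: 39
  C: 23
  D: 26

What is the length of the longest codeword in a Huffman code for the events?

Merge the two lowest-weight nodes at each step:
combine C(23), D(26) → 49
combine B(39), 49 → 88
combine 88, A(97) → 185
The rarest symbols sit at the bottom; the longest codeword is 3 bits.

3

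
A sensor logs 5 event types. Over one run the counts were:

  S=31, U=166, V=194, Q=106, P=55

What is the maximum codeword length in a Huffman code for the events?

4

Merge the two lowest-weight nodes at each step:
combine S(31), P(55) → 86
combine 86, Q(106) → 192
combine U(166), 192 → 358
combine V(194), 358 → 552
Maximum depth reached is 4.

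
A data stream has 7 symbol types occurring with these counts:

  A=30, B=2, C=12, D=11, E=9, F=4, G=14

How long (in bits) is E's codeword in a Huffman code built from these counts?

4

Build the tree from the bottom:
B(2) + F(4) → 6
6 + E(9) → 15
D(11) + C(12) → 23
G(14) + 15 → 29
23 + 29 → 52
A(30) + 52 → 82
The subtree containing E is merged 4 times, so code length = 4.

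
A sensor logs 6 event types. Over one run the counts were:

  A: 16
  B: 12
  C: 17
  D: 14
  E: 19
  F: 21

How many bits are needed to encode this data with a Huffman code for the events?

Build the Huffman tree bottom-up:
B(12) + D(14) → 26
A(16) + C(17) → 33
E(19) + F(21) → 40
26 + 33 → 59
40 + 59 → 99
The encoded length is the sum of every internal node's weight: 26 + 33 + 40 + 59 + 99 = 257 bits.

257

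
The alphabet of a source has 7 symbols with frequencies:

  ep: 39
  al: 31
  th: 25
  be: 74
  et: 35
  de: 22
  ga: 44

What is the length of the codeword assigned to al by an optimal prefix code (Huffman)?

3

Build the tree from the bottom:
combine de(22), th(25) → 47
combine al(31), et(35) → 66
combine ep(39), ga(44) → 83
combine 47, 66 → 113
combine be(74), 83 → 157
combine 113, 157 → 270
al sits 3 levels below the root, so its codeword is 3 bits.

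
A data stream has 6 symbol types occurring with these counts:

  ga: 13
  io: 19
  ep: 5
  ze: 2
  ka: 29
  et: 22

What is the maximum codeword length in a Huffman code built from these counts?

4

Merge the two lowest-weight nodes at each step:
combine ze(2), ep(5) → 7
combine 7, ga(13) → 20
combine io(19), 20 → 39
combine et(22), ka(29) → 51
combine 39, 51 → 90
Maximum depth reached is 4.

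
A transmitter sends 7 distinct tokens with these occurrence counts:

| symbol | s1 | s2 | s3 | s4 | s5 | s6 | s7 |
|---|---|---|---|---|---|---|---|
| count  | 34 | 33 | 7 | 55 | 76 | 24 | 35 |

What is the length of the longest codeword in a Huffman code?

Merge the two lowest-weight nodes at each step:
combine s3(7), s6(24) → 31
combine 31, s2(33) → 64
combine s1(34), s7(35) → 69
combine s4(55), 64 → 119
combine 69, s5(76) → 145
combine 119, 145 → 264
The rarest symbols sit at the bottom; the longest codeword is 4 bits.

4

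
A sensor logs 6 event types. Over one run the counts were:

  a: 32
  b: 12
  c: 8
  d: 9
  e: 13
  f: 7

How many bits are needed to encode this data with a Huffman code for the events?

194

Greedily combine the two least-frequent nodes:
merge f(7) and c(8): 15
merge d(9) and b(12): 21
merge e(13) and 15: 28
merge 21 and 28: 49
merge a(32) and 49: 81
The encoded length is the sum of every internal node's weight: 15 + 21 + 28 + 49 + 81 = 194 bits.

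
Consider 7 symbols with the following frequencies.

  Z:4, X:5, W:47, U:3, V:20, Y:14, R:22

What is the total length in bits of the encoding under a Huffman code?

Greedily combine the two least-frequent nodes:
U(3) + Z(4) → 7
X(5) + 7 → 12
12 + Y(14) → 26
V(20) + R(22) → 42
26 + 42 → 68
W(47) + 68 → 115
The encoded length is the sum of every internal node's weight: 7 + 12 + 26 + 42 + 68 + 115 = 270 bits.

270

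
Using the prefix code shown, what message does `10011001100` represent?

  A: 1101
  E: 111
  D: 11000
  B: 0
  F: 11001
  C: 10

CBFCB

Read left to right; each codeword is recognised as soon as it completes (prefix code):
  10→C | 0→B | 11001→F | 10→C | 0→B
Decoded message: CBFCB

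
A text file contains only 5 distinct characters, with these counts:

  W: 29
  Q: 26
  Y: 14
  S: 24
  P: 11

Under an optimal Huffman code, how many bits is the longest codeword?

3

Merge the two lowest-weight nodes at each step:
combine P(11), Y(14) → 25
combine S(24), 25 → 49
combine Q(26), W(29) → 55
combine 49, 55 → 104
Maximum depth reached is 3.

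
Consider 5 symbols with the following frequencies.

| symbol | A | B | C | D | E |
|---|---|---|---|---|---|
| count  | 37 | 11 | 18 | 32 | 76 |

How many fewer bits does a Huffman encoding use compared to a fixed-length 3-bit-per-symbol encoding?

Fixed-length: 3 bits × 174 symbols = 522 bits.
Huffman merges:
merge B(11) and C(18): 29
merge 29 and D(32): 61
merge A(37) and 61: 98
merge E(76) and 98: 174
Huffman total = 29 + 61 + 98 + 174 = 362 bits.
Saving = 522 − 362 = 160 bits.

160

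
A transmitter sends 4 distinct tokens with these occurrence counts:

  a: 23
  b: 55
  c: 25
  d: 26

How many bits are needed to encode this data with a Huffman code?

Build the Huffman tree bottom-up:
a(23) + c(25) → 48
d(26) + 48 → 74
b(55) + 74 → 129
Each symbol's bit-cost is frequency × depth; summing gives 251 bits (equivalently 48 + 74 + 129).

251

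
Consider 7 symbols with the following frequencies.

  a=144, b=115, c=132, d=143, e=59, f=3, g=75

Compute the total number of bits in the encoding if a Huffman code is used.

1788

Greedily combine the two least-frequent nodes:
merge f(3) and e(59): 62
merge 62 and g(75): 137
merge b(115) and c(132): 247
merge 137 and d(143): 280
merge a(144) and 247: 391
merge 280 and 391: 671
Each symbol's bit-cost is frequency × depth; summing gives 1788 bits (equivalently 62 + 137 + 247 + 280 + 391 + 671).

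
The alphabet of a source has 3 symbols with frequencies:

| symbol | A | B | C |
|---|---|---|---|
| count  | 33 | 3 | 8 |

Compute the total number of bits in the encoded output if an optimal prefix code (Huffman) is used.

Build the Huffman tree bottom-up:
combine B(3), C(8) → 11
combine 11, A(33) → 44
Each symbol's bit-cost is frequency × depth; summing gives 55 bits (equivalently 11 + 44).

55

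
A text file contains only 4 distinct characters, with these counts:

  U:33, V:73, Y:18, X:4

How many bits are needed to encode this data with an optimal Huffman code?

Greedily combine the two least-frequent nodes:
merge X(4) and Y(18): 22
merge 22 and U(33): 55
merge 55 and V(73): 128
The encoded length is the sum of every internal node's weight: 22 + 55 + 128 = 205 bits.

205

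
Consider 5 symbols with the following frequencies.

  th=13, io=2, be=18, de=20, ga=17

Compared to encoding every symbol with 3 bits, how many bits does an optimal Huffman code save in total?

Fixed-length: 3 bits × 70 symbols = 210 bits.
Huffman merges:
merge io(2) and th(13): 15
merge 15 and ga(17): 32
merge be(18) and de(20): 38
merge 32 and 38: 70
Huffman total = 15 + 32 + 38 + 70 = 155 bits.
Saving = 210 − 155 = 55 bits.

55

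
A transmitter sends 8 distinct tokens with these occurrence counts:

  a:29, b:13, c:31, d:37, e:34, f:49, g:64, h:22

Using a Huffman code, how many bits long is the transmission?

808

Merge the two smallest weights repeatedly:
b(13) + h(22) → 35
a(29) + c(31) → 60
e(34) + 35 → 69
d(37) + f(49) → 86
60 + g(64) → 124
69 + 86 → 155
124 + 155 → 279
Total encoded bits = sum of merged weights = 35 + 60 + 69 + 86 + 124 + 155 + 279 = 808.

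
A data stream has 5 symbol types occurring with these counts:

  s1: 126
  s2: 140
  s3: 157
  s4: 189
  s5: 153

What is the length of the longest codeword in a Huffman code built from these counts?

Merge the two lowest-weight nodes at each step:
merge s1(126) and s2(140): 266
merge s5(153) and s3(157): 310
merge s4(189) and 266: 455
merge 310 and 455: 765
Maximum depth reached is 3.

3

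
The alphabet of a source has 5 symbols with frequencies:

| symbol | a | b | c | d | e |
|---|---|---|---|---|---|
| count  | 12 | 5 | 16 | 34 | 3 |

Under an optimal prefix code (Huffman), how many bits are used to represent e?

4

Huffman merges, smallest pair first:
combine e(3), b(5) → 8
combine 8, a(12) → 20
combine c(16), 20 → 36
combine d(34), 36 → 70
e's leaf is at depth 4, giving a 4-bit codeword.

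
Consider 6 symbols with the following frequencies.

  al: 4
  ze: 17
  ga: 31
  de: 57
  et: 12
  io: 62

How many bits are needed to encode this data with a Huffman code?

415

Build the Huffman tree bottom-up:
al(4) + et(12) → 16
16 + ze(17) → 33
ga(31) + 33 → 64
de(57) + io(62) → 119
64 + 119 → 183
Total encoded bits = sum of merged weights = 16 + 33 + 64 + 119 + 183 = 415.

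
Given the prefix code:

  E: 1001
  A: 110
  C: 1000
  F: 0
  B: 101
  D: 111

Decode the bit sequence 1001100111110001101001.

Read left to right; each codeword is recognised as soon as it completes (prefix code):
  1001→E | 1001→E | 111→D | 1000→C | 110→A | 1001→E
Decoded message: EEDCAE

EEDCAE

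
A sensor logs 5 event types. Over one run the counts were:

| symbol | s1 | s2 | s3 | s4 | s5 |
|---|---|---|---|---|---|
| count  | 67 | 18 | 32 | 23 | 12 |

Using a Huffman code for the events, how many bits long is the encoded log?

Build the Huffman tree bottom-up:
s5(12) + s2(18) → 30
s4(23) + 30 → 53
s3(32) + 53 → 85
s1(67) + 85 → 152
Total encoded bits = sum of merged weights = 30 + 53 + 85 + 152 = 320.

320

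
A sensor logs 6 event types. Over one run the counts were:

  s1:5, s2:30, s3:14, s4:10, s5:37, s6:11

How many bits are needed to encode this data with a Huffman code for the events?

Build the Huffman tree bottom-up:
merge s1(5) and s4(10): 15
merge s6(11) and s3(14): 25
merge 15 and 25: 40
merge s2(30) and s5(37): 67
merge 40 and 67: 107
Each symbol's bit-cost is frequency × depth; summing gives 254 bits (equivalently 15 + 25 + 40 + 67 + 107).

254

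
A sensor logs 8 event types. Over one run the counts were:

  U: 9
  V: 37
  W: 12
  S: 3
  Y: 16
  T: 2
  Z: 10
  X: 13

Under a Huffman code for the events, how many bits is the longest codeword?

5

Merge the two lowest-weight nodes at each step:
merge T(2) and S(3): 5
merge 5 and U(9): 14
merge Z(10) and W(12): 22
merge X(13) and 14: 27
merge Y(16) and 22: 38
merge 27 and V(37): 64
merge 38 and 64: 102
The rarest symbols sit at the bottom; the longest codeword is 5 bits.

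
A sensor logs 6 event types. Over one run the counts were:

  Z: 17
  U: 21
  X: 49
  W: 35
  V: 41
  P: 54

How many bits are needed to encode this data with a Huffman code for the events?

545

Build the Huffman tree bottom-up:
Z(17) + U(21) → 38
W(35) + 38 → 73
V(41) + X(49) → 90
P(54) + 73 → 127
90 + 127 → 217
Each symbol's bit-cost is frequency × depth; summing gives 545 bits (equivalently 38 + 73 + 90 + 127 + 217).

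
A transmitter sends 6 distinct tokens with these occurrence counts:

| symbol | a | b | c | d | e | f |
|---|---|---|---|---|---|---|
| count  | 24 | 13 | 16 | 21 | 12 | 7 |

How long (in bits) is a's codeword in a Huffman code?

2

Build the tree from the bottom:
merge f(7) and e(12): 19
merge b(13) and c(16): 29
merge 19 and d(21): 40
merge a(24) and 29: 53
merge 40 and 53: 93
The subtree containing a is merged 2 times, so code length = 2.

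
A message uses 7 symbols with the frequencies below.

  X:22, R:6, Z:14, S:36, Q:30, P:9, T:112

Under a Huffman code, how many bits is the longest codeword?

Merge the two lowest-weight nodes at each step:
merge R(6) and P(9): 15
merge Z(14) and 15: 29
merge X(22) and 29: 51
merge Q(30) and S(36): 66
merge 51 and 66: 117
merge T(112) and 117: 229
The rarest symbols sit at the bottom; the longest codeword is 5 bits.

5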